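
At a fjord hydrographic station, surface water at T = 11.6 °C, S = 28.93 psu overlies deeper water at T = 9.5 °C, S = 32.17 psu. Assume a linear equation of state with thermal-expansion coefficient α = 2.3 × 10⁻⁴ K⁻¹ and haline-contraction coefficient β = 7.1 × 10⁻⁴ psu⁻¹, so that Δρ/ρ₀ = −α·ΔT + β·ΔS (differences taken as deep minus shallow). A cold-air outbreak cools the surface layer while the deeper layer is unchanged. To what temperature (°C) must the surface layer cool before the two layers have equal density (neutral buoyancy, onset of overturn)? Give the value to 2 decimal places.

-0.50 °C

Neutral buoyancy requires Δρ = 0, i.e. −α(T_deep − T_surf′) + β(S_deep − S_surf) = 0.
T_surf′ = T_deep − (β/α)·ΔS = 9.5 − (7.1 × 10⁻⁴/2.3 × 10⁻⁴)·(+3.24) = -0.5017 °C.
Cooling required: 11.6 − (-0.5017) = 12.1017 °C.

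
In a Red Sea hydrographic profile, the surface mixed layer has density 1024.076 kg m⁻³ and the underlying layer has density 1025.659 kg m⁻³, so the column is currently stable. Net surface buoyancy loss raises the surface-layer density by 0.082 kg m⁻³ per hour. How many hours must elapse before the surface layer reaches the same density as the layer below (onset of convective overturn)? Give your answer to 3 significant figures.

19.3 hours

Density deficit of the surface layer: 1025.659 − 1024.076 = 1.583 kg m⁻³.
Required change = 1.583 / 0.082 = 19.3 hours.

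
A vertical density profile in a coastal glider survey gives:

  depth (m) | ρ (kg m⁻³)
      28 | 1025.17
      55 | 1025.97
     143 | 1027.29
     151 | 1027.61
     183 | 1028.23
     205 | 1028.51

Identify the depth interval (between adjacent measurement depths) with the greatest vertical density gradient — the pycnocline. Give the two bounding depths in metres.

Compute the density gradient over each adjacent pair:
  28–55 m: Δρ/Δz = 0.80/27 = 0.030 kg m⁻⁴
  55–143 m: Δρ/Δz = 1.32/88 = 0.015 kg m⁻⁴
  143–151 m: Δρ/Δz = 0.32/8 = 0.040 kg m⁻⁴
  151–183 m: Δρ/Δz = 0.62/32 = 0.019 kg m⁻⁴
  183–205 m: Δρ/Δz = 0.28/22 = 0.013 kg m⁻⁴
The largest gradient is in the 143–151 m interval — the pycnocline.

143–151 m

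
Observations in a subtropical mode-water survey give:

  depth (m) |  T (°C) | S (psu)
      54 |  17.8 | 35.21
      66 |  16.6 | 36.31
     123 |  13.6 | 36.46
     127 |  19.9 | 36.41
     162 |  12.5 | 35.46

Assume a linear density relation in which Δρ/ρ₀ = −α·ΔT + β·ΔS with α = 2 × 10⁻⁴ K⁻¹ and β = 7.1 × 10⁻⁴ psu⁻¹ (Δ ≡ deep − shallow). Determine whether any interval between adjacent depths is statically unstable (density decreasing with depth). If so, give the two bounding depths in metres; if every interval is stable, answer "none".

123–127 m

Evaluate Δρ/ρ₀ = −αΔT + βΔS across each adjacent pair:
  54–66 m: −αΔT+βΔS = −(2 × 10⁻⁴)(-1.2)+(7.1 × 10⁻⁴)(+1.10) = 1.0 × 10⁻³ → stable
  66–123 m: −αΔT+βΔS = −(2 × 10⁻⁴)(-3.0)+(7.1 × 10⁻⁴)(+0.15) = 7.1 × 10⁻⁴ → stable
  123–127 m: −αΔT+βΔS = −(2 × 10⁻⁴)(+6.3)+(7.1 × 10⁻⁴)(-0.05) = -1.3 × 10⁻³ → UNSTABLE
  127–162 m: −αΔT+βΔS = −(2 × 10⁻⁴)(-7.4)+(7.1 × 10⁻⁴)(-0.95) = 8.1 × 10⁻⁴ → stable
The 123–127 m interval has Δρ < 0: lighter water underlies denser water.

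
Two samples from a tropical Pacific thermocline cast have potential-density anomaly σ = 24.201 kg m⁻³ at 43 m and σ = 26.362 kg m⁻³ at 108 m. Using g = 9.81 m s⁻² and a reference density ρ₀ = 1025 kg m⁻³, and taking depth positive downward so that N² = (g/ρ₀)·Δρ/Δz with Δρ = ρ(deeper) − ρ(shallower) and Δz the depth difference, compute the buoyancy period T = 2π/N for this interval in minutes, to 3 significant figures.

Δρ = 1026.362 − 1024.201 = 2.161 kg m⁻³ over Δz = 108 − 43 = 65 m.
N² = (9.81/1025) × (2.161/65) = 3.1819 × 10⁻⁴ s⁻².
N = √(3.1819 × 10⁻⁴) = 0.017838 rad s⁻¹, so T = 2π/N = 352.24 s = 5.8707 min ≈ 5.87 min.

5.87 min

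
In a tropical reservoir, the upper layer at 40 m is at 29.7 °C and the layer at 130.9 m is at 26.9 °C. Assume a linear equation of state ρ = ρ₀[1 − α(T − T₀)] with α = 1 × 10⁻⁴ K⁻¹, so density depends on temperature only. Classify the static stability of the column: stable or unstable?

stable

ΔT = 26.9 − 29.7 = -2.8 K, so Δρ/ρ₀ = −αΔT = 2.80 × 10⁻⁴.
Δρ/ρ₀ > 0, so Δρ > 0: deeper water is denser → statically stable.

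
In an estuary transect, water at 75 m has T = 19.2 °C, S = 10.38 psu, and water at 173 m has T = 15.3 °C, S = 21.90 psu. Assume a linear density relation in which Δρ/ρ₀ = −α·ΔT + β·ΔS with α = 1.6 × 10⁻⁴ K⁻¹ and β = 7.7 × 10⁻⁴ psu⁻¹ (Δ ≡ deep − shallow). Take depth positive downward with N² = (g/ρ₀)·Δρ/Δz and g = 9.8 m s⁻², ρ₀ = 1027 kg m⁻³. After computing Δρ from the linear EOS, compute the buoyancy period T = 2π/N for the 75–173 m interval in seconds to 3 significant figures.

ΔT = -3.9 K, ΔS = +11.52 psu (deep − shallow).
Δρ/ρ₀ = −αΔT + βΔS = 6.24 × 10⁻⁴ + 8.8704 × 10⁻³ = 9.4944 × 10⁻³, so Δρ ≈ 9.751 kg m⁻³.
N² = (g/ρ₀)·Δρ/Δz = g·(Δρ/ρ₀)/Δz = 9.8 × 9.4944 × 10⁻³ / 98 = 9.4944 × 10⁻⁴ s⁻².
N = √(9.4944 × 10⁻⁴) = 0.030813 rad s⁻¹ → T = 2π/N = 203.91 s ≈ 204 s.

204 s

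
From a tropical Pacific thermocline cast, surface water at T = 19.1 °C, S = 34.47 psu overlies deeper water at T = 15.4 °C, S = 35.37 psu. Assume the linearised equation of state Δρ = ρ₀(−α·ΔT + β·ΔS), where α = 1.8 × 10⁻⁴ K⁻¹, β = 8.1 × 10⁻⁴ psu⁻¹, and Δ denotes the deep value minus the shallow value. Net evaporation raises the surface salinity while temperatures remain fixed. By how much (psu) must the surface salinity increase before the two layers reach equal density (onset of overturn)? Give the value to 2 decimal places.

Neutral buoyancy requires −α(T_deep − T_surf) + β(S_deep − S_surf′) = 0.
S_surf′ = S_deep − (α/β)·ΔT = 35.37 − (1.8 × 10⁻⁴/8.1 × 10⁻⁴)·(-3.7) = 36.1922 psu.
Increase required: 36.1922 − 34.47 = 1.7222 psu.

1.72 psu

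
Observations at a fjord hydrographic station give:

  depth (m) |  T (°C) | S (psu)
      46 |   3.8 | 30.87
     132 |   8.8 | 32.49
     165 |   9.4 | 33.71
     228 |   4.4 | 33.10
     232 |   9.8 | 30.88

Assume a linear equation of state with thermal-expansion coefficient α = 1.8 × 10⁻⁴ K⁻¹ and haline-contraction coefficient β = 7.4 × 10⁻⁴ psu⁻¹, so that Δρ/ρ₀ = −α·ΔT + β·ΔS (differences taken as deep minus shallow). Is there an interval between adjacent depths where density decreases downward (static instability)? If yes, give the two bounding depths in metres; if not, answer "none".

228–232 m

Evaluate Δρ/ρ₀ = −αΔT + βΔS across each adjacent pair:
  46–132 m: −αΔT+βΔS = −(1.8 × 10⁻⁴)(+5.0)+(7.4 × 10⁻⁴)(+1.62) = 3.0 × 10⁻⁴ → stable
  132–165 m: −αΔT+βΔS = −(1.8 × 10⁻⁴)(+0.6)+(7.4 × 10⁻⁴)(+1.22) = 7.9 × 10⁻⁴ → stable
  165–228 m: −αΔT+βΔS = −(1.8 × 10⁻⁴)(-5.0)+(7.4 × 10⁻⁴)(-0.61) = 4.5 × 10⁻⁴ → stable
  228–232 m: −αΔT+βΔS = −(1.8 × 10⁻⁴)(+5.4)+(7.4 × 10⁻⁴)(-2.22) = -2.6 × 10⁻³ → UNSTABLE
The 228–232 m interval has Δρ < 0: lighter water underlies denser water.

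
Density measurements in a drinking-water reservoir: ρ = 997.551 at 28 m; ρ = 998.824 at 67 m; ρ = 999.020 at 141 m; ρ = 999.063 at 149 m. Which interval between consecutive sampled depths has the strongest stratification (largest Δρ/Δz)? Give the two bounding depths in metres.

28–67 m

Compute the density gradient over each adjacent pair:
  28–67 m: Δρ/Δz = 1.273/39 = 0.033 kg m⁻⁴
  67–141 m: Δρ/Δz = 0.196/74 = 2.6 × 10⁻³ kg m⁻⁴
  141–149 m: Δρ/Δz = 0.043/8 = 5.4 × 10⁻³ kg m⁻⁴
The largest gradient is in the 28–67 m interval — the pycnocline.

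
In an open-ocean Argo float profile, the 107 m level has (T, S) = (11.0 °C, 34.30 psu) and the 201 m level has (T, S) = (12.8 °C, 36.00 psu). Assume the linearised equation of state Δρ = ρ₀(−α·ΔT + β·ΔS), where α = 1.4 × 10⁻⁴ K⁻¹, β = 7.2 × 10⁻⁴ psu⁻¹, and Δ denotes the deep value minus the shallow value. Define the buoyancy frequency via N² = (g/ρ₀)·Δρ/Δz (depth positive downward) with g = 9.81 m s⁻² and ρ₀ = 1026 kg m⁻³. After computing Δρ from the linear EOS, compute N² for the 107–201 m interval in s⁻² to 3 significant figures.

ΔT = +1.8 K, ΔS = +1.70 psu (deep − shallow).
Δρ/ρ₀ = −αΔT + βΔS = -2.52 × 10⁻⁴ + 1.224 × 10⁻³ = 9.72 × 10⁻⁴, so Δρ ≈ 0.9973 kg m⁻³.
N² = (g/ρ₀)·Δρ/Δz = g·(Δρ/ρ₀)/Δz = 9.81 × 9.72 × 10⁻⁴ / 94 = 1.0144 × 10⁻⁴ s⁻² ≈ 1.01 × 10⁻⁴ s⁻².

1.01 × 10⁻⁴ s⁻²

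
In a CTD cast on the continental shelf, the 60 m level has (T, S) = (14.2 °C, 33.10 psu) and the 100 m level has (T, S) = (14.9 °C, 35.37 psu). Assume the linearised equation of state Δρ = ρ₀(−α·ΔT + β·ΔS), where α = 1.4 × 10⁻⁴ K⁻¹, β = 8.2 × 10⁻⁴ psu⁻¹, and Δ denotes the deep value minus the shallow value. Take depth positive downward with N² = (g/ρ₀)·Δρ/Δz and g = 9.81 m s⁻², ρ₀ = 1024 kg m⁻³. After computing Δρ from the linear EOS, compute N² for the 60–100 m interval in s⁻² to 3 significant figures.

4.32 × 10⁻⁴ s⁻²

ΔT = +0.7 K, ΔS = +2.27 psu (deep − shallow).
Δρ/ρ₀ = −αΔT + βΔS = -9.80 × 10⁻⁵ + 1.8614 × 10⁻³ = 1.7634 × 10⁻³, so Δρ ≈ 1.806 kg m⁻³.
N² = (g/ρ₀)·Δρ/Δz = g·(Δρ/ρ₀)/Δz = 9.81 × 1.7634 × 10⁻³ / 40 = 4.3247 × 10⁻⁴ s⁻² ≈ 4.32 × 10⁻⁴ s⁻².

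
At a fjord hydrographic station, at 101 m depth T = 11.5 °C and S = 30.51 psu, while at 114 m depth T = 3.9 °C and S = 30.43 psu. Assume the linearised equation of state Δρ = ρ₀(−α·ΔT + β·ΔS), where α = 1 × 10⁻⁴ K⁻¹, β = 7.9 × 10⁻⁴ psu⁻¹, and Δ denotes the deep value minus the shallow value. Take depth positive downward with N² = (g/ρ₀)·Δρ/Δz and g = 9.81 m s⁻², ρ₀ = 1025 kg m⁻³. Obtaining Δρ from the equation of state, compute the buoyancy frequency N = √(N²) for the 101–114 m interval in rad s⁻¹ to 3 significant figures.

ΔT = -7.6 K, ΔS = -0.08 psu (deep − shallow).
Δρ/ρ₀ = −αΔT + βΔS = 7.60 × 10⁻⁴ − 6.32 × 10⁻⁵ = 6.968 × 10⁻⁴, so Δρ ≈ 0.7142 kg m⁻³.
N² = (g/ρ₀)·Δρ/Δz = g·(Δρ/ρ₀)/Δz = 9.81 × 6.968 × 10⁻⁴ / 13 = 5.2582 × 10⁻⁴ s⁻².
N = √(5.2582 × 10⁻⁴) = 0.022931 rad s⁻¹ ≈ 0.0229 rad s⁻¹.

0.0229 rad s⁻¹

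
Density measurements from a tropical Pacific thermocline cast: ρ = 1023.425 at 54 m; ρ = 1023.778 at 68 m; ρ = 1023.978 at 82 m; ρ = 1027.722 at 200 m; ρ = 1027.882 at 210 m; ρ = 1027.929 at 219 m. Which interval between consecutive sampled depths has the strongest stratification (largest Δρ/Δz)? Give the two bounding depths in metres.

Compute the density gradient over each adjacent pair:
  54–68 m: Δρ/Δz = 0.353/14 = 0.025 kg m⁻⁴
  68–82 m: Δρ/Δz = 0.200/14 = 0.014 kg m⁻⁴
  82–200 m: Δρ/Δz = 3.744/118 = 0.032 kg m⁻⁴
  200–210 m: Δρ/Δz = 0.160/10 = 0.016 kg m⁻⁴
  210–219 m: Δρ/Δz = 0.047/9 = 5.2 × 10⁻³ kg m⁻⁴
The largest gradient is in the 82–200 m interval — the pycnocline.

82–200 m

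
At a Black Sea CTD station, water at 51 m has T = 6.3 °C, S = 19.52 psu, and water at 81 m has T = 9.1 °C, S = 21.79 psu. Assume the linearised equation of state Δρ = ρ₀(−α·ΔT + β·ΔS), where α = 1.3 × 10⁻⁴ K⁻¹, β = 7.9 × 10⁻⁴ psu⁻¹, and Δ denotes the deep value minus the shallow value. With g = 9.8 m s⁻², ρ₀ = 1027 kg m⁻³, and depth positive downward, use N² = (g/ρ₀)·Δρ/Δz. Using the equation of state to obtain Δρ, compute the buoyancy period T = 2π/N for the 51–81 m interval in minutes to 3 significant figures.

ΔT = +2.8 K, ΔS = +2.27 psu (deep − shallow).
Δρ/ρ₀ = −αΔT + βΔS = -3.64 × 10⁻⁴ + 1.7933 × 10⁻³ = 1.4293 × 10⁻³, so Δρ ≈ 1.468 kg m⁻³.
N² = (g/ρ₀)·Δρ/Δz = g·(Δρ/ρ₀)/Δz = 9.8 × 1.4293 × 10⁻³ / 30 = 4.6690 × 10⁻⁴ s⁻².
N = √(4.6690 × 10⁻⁴) = 0.021608 rad s⁻¹ → T = 2π/N = 290.78 s = 4.8463 min ≈ 4.85 min.

4.85 min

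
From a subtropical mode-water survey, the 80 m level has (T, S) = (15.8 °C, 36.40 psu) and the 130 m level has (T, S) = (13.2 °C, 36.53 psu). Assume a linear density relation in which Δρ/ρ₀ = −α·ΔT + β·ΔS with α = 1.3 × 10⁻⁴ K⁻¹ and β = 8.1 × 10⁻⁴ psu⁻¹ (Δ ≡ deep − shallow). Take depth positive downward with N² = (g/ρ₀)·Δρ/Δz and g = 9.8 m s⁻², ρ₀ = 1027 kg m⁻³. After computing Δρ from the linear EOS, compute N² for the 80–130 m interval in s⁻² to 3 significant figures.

8.69 × 10⁻⁵ s⁻²

ΔT = -2.6 K, ΔS = +0.13 psu (deep − shallow).
Δρ/ρ₀ = −αΔT + βΔS = 3.38 × 10⁻⁴ + 1.053 × 10⁻⁴ = 4.433 × 10⁻⁴, so Δρ ≈ 0.4553 kg m⁻³.
N² = (g/ρ₀)·Δρ/Δz = g·(Δρ/ρ₀)/Δz = 9.8 × 4.433 × 10⁻⁴ / 50 = 8.6887 × 10⁻⁵ s⁻² ≈ 8.69 × 10⁻⁵ s⁻².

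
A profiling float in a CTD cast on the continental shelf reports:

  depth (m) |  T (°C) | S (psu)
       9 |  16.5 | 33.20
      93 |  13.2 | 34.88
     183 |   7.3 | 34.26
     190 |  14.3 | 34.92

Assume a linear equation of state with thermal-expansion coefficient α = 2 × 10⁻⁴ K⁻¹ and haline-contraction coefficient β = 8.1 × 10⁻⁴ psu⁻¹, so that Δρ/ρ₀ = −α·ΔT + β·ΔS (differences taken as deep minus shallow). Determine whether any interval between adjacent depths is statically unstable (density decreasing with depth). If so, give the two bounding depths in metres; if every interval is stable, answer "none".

Evaluate Δρ/ρ₀ = −αΔT + βΔS across each adjacent pair:
  9–93 m: −αΔT+βΔS = −(2 × 10⁻⁴)(-3.3)+(8.1 × 10⁻⁴)(+1.68) = 2.0 × 10⁻³ → stable
  93–183 m: −αΔT+βΔS = −(2 × 10⁻⁴)(-5.9)+(8.1 × 10⁻⁴)(-0.62) = 6.8 × 10⁻⁴ → stable
  183–190 m: −αΔT+βΔS = −(2 × 10⁻⁴)(+7.0)+(8.1 × 10⁻⁴)(+0.66) = -8.7 × 10⁻⁴ → UNSTABLE
The 183–190 m interval has Δρ < 0: lighter water underlies denser water.

183–190 m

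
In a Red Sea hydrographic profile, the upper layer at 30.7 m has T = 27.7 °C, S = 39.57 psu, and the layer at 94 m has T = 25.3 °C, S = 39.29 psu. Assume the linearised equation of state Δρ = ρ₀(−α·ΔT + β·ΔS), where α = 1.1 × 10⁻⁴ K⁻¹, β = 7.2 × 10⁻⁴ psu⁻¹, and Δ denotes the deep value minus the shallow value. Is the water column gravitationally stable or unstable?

stable

ΔT = 25.3 − 27.7 = -2.4 K and ΔS = 39.29 − 39.57 = -0.28 psu (deep − shallow).
−αΔT = 2.64 × 10⁻⁴; βΔS = -2.016 × 10⁻⁴; sum Δρ/ρ₀ = 6.24 × 10⁻⁵.
Δρ/ρ₀ > 0, so Δρ > 0: deeper water is denser → statically stable.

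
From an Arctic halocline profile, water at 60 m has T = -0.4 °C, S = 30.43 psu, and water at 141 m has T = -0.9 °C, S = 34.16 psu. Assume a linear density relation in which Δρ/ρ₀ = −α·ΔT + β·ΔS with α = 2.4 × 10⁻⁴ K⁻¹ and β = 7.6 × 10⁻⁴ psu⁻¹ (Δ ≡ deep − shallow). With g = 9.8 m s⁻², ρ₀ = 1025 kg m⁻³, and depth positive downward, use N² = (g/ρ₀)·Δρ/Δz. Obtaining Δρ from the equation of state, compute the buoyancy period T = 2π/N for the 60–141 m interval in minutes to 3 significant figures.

ΔT = -0.5 K, ΔS = +3.73 psu (deep − shallow).
Δρ/ρ₀ = −αΔT + βΔS = 1.20 × 10⁻⁴ + 2.8348 × 10⁻³ = 2.9548 × 10⁻³, so Δρ ≈ 3.029 kg m⁻³.
N² = (g/ρ₀)·Δρ/Δz = g·(Δρ/ρ₀)/Δz = 9.8 × 2.9548 × 10⁻³ / 81 = 3.5749 × 10⁻⁴ s⁻².
N = √(3.5749 × 10⁻⁴) = 0.018907 rad s⁻¹ → T = 2π/N = 332.32 s = 5.5387 min ≈ 5.54 min.

5.54 min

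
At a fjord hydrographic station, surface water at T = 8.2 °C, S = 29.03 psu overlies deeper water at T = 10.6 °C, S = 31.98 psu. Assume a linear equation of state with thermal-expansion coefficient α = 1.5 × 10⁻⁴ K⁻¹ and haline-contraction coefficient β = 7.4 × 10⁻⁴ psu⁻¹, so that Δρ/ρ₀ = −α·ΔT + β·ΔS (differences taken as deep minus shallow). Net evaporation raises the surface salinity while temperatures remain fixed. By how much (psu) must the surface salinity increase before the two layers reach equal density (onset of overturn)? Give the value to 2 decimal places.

2.46 psu

Neutral buoyancy requires −α(T_deep − T_surf) + β(S_deep − S_surf′) = 0.
S_surf′ = S_deep − (α/β)·ΔT = 31.98 − (1.5 × 10⁻⁴/7.4 × 10⁻⁴)·(+2.4) = 31.4935 psu.
Increase required: 31.4935 − 29.03 = 2.4635 psu.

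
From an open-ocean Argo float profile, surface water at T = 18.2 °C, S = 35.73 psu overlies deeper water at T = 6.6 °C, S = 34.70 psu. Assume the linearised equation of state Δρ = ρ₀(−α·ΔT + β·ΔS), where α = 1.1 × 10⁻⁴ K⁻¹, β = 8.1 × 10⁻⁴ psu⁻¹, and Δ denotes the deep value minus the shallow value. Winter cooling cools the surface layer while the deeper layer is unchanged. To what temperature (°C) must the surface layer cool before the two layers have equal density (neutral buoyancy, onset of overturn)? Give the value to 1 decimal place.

Neutral buoyancy requires Δρ = 0, i.e. −α(T_deep − T_surf′) + β(S_deep − S_surf) = 0.
T_surf′ = T_deep − (β/α)·ΔS = 6.6 − (8.1 × 10⁻⁴/1.1 × 10⁻⁴)·(-1.03) = 14.185 °C.
Cooling required: 18.2 − (14.185) = 4.015 °C.

14.2 °C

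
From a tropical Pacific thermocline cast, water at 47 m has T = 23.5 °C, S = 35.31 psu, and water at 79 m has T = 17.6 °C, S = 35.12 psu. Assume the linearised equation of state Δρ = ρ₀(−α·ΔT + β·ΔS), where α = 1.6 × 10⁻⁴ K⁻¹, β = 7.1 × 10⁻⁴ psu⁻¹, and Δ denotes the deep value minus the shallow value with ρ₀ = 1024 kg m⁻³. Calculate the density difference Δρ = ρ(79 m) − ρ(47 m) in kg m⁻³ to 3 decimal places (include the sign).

ΔT = -5.9 K, ΔS = -0.19 psu (deep − shallow).
Δρ/ρ₀ = −(1.6 × 10⁻⁴)(-5.9) + (7.1 × 10⁻⁴)(-0.19) = 8.091 × 10⁻⁴.
Δρ = 1024 × (8.091 × 10⁻⁴) = +0.829 kg m⁻³.
Positive Δρ: denser below, stable.

+0.829 kg m⁻³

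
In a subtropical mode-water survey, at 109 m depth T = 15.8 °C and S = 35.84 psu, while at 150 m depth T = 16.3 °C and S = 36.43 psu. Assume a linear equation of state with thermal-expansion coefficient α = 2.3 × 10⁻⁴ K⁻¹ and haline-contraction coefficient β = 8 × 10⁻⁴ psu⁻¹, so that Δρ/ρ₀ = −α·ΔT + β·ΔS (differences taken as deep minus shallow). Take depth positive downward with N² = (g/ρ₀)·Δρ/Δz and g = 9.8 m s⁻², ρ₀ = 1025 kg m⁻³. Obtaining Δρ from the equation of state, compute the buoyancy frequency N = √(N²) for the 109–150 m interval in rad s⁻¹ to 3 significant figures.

9.24 × 10⁻³ rad s⁻¹

ΔT = +0.5 K, ΔS = +0.59 psu (deep − shallow).
Δρ/ρ₀ = −αΔT + βΔS = -1.15 × 10⁻⁴ + 4.72 × 10⁻⁴ = 3.57 × 10⁻⁴, so Δρ ≈ 0.3659 kg m⁻³.
N² = (g/ρ₀)·Δρ/Δz = g·(Δρ/ρ₀)/Δz = 9.8 × 3.57 × 10⁻⁴ / 41 = 8.5332 × 10⁻⁵ s⁻².
N = √(8.5332 × 10⁻⁵) = 9.2375 × 10⁻³ rad s⁻¹ ≈ 9.24 × 10⁻³ rad s⁻¹.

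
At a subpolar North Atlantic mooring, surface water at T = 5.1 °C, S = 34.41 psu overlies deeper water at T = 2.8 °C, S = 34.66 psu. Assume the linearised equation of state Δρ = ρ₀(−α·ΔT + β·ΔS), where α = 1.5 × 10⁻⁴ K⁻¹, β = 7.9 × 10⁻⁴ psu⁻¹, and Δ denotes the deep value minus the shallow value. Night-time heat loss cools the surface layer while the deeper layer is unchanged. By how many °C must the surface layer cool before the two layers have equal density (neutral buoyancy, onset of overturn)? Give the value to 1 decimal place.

3.6 °C

Neutral buoyancy requires Δρ = 0, i.e. −α(T_deep − T_surf′) + β(S_deep − S_surf) = 0.
T_surf′ = T_deep − (β/α)·ΔS = 2.8 − (7.9 × 10⁻⁴/1.5 × 10⁻⁴)·(+0.25) = 1.483 °C.
Cooling required: 5.1 − (1.483) = 3.617 °C.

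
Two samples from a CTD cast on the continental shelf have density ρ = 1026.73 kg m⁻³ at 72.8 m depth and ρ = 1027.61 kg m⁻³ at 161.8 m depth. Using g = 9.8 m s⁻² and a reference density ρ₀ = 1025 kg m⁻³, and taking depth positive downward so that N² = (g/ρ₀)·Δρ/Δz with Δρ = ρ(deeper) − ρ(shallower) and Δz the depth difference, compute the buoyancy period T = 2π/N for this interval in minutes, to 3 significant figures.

Δρ = 1027.61 − 1026.73 = 0.88 kg m⁻³ over Δz = 161.8 − 72.8 = 89 m.
N² = (9.8/1025) × (0.88/89) = 9.4535 × 10⁻⁵ s⁻².
N = √(9.4535 × 10⁻⁵) = 9.7229 × 10⁻³ rad s⁻¹, so T = 2π/N = 646.23 s = 10.771 min ≈ 10.8 min.

10.8 min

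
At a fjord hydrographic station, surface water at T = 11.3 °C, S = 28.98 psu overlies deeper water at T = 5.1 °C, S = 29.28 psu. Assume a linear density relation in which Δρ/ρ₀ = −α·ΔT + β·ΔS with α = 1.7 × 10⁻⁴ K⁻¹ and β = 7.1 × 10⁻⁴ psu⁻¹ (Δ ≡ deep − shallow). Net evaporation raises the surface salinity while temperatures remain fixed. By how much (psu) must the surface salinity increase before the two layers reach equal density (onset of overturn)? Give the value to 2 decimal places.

Neutral buoyancy requires −α(T_deep − T_surf) + β(S_deep − S_surf′) = 0.
S_surf′ = S_deep − (α/β)·ΔT = 29.28 − (1.7 × 10⁻⁴/7.1 × 10⁻⁴)·(-6.2) = 30.7645 psu.
Increase required: 30.7645 − 28.98 = 1.7845 psu.

1.78 psu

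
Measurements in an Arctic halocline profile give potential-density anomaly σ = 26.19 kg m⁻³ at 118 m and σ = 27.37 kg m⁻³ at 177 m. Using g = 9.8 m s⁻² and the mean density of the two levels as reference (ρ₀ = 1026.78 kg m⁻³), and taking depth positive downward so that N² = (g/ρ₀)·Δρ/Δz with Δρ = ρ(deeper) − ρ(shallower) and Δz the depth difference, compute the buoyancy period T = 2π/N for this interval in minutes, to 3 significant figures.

7.58 min

Δρ = 1027.37 − 1026.19 = 1.18 kg m⁻³ over Δz = 177 − 118 = 59 m.
N² = (9.8/1026.78) × (1.18/59) = 1.9089 × 10⁻⁴ s⁻².
N = √(1.9089 × 10⁻⁴) = 0.013816 rad s⁻¹, so T = 2π/N = 454.78 s = 7.5797 min ≈ 7.58 min.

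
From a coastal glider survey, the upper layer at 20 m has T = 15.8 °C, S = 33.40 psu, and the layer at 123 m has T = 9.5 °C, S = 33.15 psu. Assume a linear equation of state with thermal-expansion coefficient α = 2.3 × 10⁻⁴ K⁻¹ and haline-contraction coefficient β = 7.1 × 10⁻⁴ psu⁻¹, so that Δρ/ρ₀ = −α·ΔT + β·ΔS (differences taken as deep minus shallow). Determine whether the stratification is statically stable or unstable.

stable

ΔT = 9.5 − 15.8 = -6.3 K and ΔS = 33.15 − 33.40 = -0.25 psu (deep − shallow).
−αΔT = 1.449 × 10⁻³; βΔS = -1.775 × 10⁻⁴; sum Δρ/ρ₀ = 1.2715 × 10⁻³.
Δρ/ρ₀ > 0, so Δρ > 0: deeper water is denser → statically stable.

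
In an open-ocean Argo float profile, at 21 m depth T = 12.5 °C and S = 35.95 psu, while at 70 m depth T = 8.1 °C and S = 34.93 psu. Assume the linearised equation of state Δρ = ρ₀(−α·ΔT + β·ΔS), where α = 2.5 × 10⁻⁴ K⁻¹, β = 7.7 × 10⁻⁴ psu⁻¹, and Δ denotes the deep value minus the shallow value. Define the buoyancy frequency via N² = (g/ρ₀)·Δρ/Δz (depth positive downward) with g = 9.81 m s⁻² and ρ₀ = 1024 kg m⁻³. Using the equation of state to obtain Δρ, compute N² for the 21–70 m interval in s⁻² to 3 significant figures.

ΔT = -4.4 K, ΔS = -1.02 psu (deep − shallow).
Δρ/ρ₀ = −αΔT + βΔS = 1.10 × 10⁻³ − 7.854 × 10⁻⁴ = 3.146 × 10⁻⁴, so Δρ ≈ 0.3222 kg m⁻³.
N² = (g/ρ₀)·Δρ/Δz = g·(Δρ/ρ₀)/Δz = 9.81 × 3.146 × 10⁻⁴ / 49 = 6.2984 × 10⁻⁵ s⁻² ≈ 6.30 × 10⁻⁵ s⁻².

6.30 × 10⁻⁵ s⁻²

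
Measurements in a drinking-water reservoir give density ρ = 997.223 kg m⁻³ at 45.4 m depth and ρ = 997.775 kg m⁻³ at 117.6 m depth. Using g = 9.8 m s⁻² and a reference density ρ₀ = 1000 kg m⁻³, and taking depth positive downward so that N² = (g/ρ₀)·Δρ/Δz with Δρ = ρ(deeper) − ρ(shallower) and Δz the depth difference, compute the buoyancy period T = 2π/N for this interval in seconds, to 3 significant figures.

Δρ = 997.775 − 997.223 = 0.552 kg m⁻³ over Δz = 117.6 − 45.4 = 72.2 m.
N² = (9.8/1000) × (0.552/72.2) = 7.4925 × 10⁻⁵ s⁻².
N = √(7.4925 × 10⁻⁵) = 8.6559 × 10⁻³ rad s⁻¹, so T = 2π/N = 725.88 s ≈ 726 s.

726 s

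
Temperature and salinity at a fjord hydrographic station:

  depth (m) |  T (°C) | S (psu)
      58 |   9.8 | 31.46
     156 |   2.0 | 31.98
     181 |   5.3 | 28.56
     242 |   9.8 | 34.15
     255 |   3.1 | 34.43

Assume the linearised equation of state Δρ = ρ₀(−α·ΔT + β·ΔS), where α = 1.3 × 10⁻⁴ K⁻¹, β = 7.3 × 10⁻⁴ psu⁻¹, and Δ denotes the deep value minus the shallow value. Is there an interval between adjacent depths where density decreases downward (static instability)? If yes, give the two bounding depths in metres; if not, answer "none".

156–181 m

Evaluate Δρ/ρ₀ = −αΔT + βΔS across each adjacent pair:
  58–156 m: −αΔT+βΔS = −(1.3 × 10⁻⁴)(-7.8)+(7.3 × 10⁻⁴)(+0.52) = 1.4 × 10⁻³ → stable
  156–181 m: −αΔT+βΔS = −(1.3 × 10⁻⁴)(+3.3)+(7.3 × 10⁻⁴)(-3.42) = -2.9 × 10⁻³ → UNSTABLE
  181–242 m: −αΔT+βΔS = −(1.3 × 10⁻⁴)(+4.5)+(7.3 × 10⁻⁴)(+5.59) = 3.5 × 10⁻³ → stable
  242–255 m: −αΔT+βΔS = −(1.3 × 10⁻⁴)(-6.7)+(7.3 × 10⁻⁴)(+0.28) = 1.1 × 10⁻³ → stable
The 156–181 m interval has Δρ < 0: lighter water underlies denser water.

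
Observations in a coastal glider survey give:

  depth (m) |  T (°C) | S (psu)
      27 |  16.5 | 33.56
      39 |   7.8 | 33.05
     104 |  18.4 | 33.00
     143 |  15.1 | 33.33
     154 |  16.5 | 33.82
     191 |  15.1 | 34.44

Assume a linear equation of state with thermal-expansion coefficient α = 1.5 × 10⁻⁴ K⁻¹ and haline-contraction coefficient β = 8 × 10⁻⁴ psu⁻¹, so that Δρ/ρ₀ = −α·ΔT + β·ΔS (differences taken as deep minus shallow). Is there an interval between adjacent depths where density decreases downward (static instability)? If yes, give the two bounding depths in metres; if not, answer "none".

Evaluate Δρ/ρ₀ = −αΔT + βΔS across each adjacent pair:
  27–39 m: −αΔT+βΔS = −(1.5 × 10⁻⁴)(-8.7)+(8 × 10⁻⁴)(-0.51) = 9.0 × 10⁻⁴ → stable
  39–104 m: −αΔT+βΔS = −(1.5 × 10⁻⁴)(+10.6)+(8 × 10⁻⁴)(-0.05) = -1.6 × 10⁻³ → UNSTABLE
  104–143 m: −αΔT+βΔS = −(1.5 × 10⁻⁴)(-3.3)+(8 × 10⁻⁴)(+0.33) = 7.6 × 10⁻⁴ → stable
  143–154 m: −αΔT+βΔS = −(1.5 × 10⁻⁴)(+1.4)+(8 × 10⁻⁴)(+0.49) = 1.8 × 10⁻⁴ → stable
  154–191 m: −αΔT+βΔS = −(1.5 × 10⁻⁴)(-1.4)+(8 × 10⁻⁴)(+0.62) = 7.1 × 10⁻⁴ → stable
The 39–104 m interval has Δρ < 0: lighter water underlies denser water.

39–104 m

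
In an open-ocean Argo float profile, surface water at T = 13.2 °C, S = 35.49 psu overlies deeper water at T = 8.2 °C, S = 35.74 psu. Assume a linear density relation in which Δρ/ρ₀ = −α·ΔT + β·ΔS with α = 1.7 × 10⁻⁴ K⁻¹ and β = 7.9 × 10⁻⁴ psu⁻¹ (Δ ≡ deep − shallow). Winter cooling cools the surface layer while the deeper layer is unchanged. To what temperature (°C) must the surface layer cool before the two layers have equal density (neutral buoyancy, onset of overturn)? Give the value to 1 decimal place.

Neutral buoyancy requires Δρ = 0, i.e. −α(T_deep − T_surf′) + β(S_deep − S_surf) = 0.
T_surf′ = T_deep − (β/α)·ΔS = 8.2 − (7.9 × 10⁻⁴/1.7 × 10⁻⁴)·(+0.25) = 7.038 °C.
Cooling required: 13.2 − (7.038) = 6.162 °C.

7.0 °C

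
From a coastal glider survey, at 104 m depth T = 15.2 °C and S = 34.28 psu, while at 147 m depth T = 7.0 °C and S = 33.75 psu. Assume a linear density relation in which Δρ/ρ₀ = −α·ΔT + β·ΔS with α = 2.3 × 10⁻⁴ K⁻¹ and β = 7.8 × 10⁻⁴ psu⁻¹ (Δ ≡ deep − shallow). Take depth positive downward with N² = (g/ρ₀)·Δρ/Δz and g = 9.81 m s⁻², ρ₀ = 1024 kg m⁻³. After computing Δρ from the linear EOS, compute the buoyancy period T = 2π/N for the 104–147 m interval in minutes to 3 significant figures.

5.71 min

ΔT = -8.2 K, ΔS = -0.53 psu (deep − shallow).
Δρ/ρ₀ = −αΔT + βΔS = 1.886 × 10⁻³ − 4.134 × 10⁻⁴ = 1.4726 × 10⁻³, so Δρ ≈ 1.508 kg m⁻³.
N² = (g/ρ₀)·Δρ/Δz = g·(Δρ/ρ₀)/Δz = 9.81 × 1.4726 × 10⁻³ / 43 = 3.3596 × 10⁻⁴ s⁻².
N = √(3.3596 × 10⁻⁴) = 0.018329 rad s⁻¹ → T = 2π/N = 342.80 s = 5.7133 min ≈ 5.71 min.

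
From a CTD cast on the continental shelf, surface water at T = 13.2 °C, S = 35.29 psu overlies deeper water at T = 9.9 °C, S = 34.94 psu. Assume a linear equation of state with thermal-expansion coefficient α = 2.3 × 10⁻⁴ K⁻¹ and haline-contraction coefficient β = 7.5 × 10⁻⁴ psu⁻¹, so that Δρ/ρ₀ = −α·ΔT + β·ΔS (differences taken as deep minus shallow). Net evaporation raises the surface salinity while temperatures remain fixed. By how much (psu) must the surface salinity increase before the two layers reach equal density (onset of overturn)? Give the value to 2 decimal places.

Neutral buoyancy requires −α(T_deep − T_surf) + β(S_deep − S_surf′) = 0.
S_surf′ = S_deep − (α/β)·ΔT = 34.94 − (2.3 × 10⁻⁴/7.5 × 10⁻⁴)·(-3.3) = 35.9520 psu.
Increase required: 35.9520 − 35.29 = 0.6620 psu.

0.66 psu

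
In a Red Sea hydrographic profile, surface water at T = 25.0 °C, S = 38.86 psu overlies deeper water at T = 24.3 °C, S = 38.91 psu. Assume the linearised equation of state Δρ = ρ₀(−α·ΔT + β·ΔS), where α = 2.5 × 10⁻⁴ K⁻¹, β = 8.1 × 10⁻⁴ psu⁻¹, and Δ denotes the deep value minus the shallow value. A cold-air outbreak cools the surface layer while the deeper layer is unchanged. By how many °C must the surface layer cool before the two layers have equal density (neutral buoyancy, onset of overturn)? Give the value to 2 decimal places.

0.86 °C

Neutral buoyancy requires Δρ = 0, i.e. −α(T_deep − T_surf′) + β(S_deep − S_surf) = 0.
T_surf′ = T_deep − (β/α)·ΔS = 24.3 − (8.1 × 10⁻⁴/2.5 × 10⁻⁴)·(+0.05) = 24.1380 °C.
Cooling required: 25.0 − (24.1380) = 0.8620 °C.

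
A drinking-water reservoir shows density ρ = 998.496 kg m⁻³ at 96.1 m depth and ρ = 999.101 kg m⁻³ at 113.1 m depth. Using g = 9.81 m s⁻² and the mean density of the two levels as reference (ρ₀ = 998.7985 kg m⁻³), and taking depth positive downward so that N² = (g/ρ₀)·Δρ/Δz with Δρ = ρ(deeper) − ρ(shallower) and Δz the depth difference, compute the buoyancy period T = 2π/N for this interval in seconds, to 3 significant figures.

336 s

Δρ = 999.101 − 998.496 = 0.605 kg m⁻³ over Δz = 113.1 − 96.1 = 17 m.
N² = (9.81/998.7985) × (0.605/17) = 3.4954 × 10⁻⁴ s⁻².
N = √(3.4954 × 10⁻⁴) = 0.018696 rad s⁻¹, so T = 2π/N = 336.07 s ≈ 336 s.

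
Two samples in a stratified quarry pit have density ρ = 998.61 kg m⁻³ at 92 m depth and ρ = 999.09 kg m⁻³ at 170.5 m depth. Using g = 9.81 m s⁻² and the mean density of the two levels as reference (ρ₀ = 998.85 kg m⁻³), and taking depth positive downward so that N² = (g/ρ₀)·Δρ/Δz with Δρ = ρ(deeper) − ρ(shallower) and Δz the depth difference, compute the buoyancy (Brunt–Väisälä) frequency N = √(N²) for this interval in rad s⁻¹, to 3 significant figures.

Δρ = 999.09 − 998.61 = 0.48 kg m⁻³ over Δz = 170.5 − 92 = 78.5 m.
N² = (9.81/998.85) × (0.48/78.5) = 6.0054 × 10⁻⁵ s⁻².
N = √(6.0054 × 10⁻⁵) = 7.7495 × 10⁻³ rad s⁻¹ ≈ 7.75 × 10⁻³ rad s⁻¹.

7.75 × 10⁻³ rad s⁻¹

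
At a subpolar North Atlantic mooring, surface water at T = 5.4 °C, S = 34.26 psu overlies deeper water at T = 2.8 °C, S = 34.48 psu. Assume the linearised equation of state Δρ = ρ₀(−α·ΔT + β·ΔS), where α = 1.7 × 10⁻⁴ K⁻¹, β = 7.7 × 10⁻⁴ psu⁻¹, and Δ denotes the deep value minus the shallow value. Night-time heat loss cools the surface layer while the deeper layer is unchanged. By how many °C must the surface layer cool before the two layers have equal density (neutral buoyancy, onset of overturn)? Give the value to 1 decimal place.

Neutral buoyancy requires Δρ = 0, i.e. −α(T_deep − T_surf′) + β(S_deep − S_surf) = 0.
T_surf′ = T_deep − (β/α)·ΔS = 2.8 − (7.7 × 10⁻⁴/1.7 × 10⁻⁴)·(+0.22) = 1.804 °C.
Cooling required: 5.4 − (1.804) = 3.596 °C.

3.6 °C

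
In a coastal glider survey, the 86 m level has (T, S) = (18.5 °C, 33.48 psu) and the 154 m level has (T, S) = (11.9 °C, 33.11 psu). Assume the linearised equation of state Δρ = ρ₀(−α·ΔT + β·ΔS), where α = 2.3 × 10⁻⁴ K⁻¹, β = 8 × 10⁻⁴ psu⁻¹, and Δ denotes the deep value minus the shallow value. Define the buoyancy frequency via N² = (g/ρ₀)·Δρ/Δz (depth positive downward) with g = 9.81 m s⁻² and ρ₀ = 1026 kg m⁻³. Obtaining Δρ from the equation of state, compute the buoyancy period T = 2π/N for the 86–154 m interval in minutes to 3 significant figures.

ΔT = -6.6 K, ΔS = -0.37 psu (deep − shallow).
Δρ/ρ₀ = −αΔT + βΔS = 1.518 × 10⁻³ − 2.96 × 10⁻⁴ = 1.222 × 10⁻³, so Δρ ≈ 1.254 kg m⁻³.
N² = (g/ρ₀)·Δρ/Δz = g·(Δρ/ρ₀)/Δz = 9.81 × 1.222 × 10⁻³ / 68 = 1.7629 × 10⁻⁴ s⁻².
N = √(1.7629 × 10⁻⁴) = 0.013277 rad s⁻¹ → T = 2π/N = 473.24 s = 7.8873 min ≈ 7.89 min.

7.89 min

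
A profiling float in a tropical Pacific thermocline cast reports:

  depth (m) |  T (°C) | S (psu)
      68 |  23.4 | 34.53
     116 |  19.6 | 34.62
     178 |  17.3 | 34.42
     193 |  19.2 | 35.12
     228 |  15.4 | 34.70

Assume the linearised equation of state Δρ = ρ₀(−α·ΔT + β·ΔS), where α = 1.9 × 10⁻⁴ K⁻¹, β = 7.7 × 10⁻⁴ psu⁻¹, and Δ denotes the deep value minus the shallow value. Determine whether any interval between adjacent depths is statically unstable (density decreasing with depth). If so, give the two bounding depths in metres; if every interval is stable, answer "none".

none

Evaluate Δρ/ρ₀ = −αΔT + βΔS across each adjacent pair:
  68–116 m: −αΔT+βΔS = −(1.9 × 10⁻⁴)(-3.8)+(7.7 × 10⁻⁴)(+0.09) = 7.9 × 10⁻⁴ → stable
  116–178 m: −αΔT+βΔS = −(1.9 × 10⁻⁴)(-2.3)+(7.7 × 10⁻⁴)(-0.20) = 2.8 × 10⁻⁴ → stable
  178–193 m: −αΔT+βΔS = −(1.9 × 10⁻⁴)(+1.9)+(7.7 × 10⁻⁴)(+0.70) = 1.8 × 10⁻⁴ → stable
  193–228 m: −αΔT+βΔS = −(1.9 × 10⁻⁴)(-3.8)+(7.7 × 10⁻⁴)(-0.42) = 4.0 × 10⁻⁴ → stable
Every interval has Δρ > 0: the column is stably stratified throughout.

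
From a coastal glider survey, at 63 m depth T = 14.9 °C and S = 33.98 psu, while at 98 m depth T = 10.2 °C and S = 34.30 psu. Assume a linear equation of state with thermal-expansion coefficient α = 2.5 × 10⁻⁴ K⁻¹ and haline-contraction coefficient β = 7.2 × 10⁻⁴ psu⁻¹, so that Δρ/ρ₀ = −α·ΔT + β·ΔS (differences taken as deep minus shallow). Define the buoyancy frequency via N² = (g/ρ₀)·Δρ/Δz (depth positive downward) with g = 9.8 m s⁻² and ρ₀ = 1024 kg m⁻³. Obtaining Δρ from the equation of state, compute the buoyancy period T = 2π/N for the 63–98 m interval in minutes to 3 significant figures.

5.28 min

ΔT = -4.7 K, ΔS = +0.32 psu (deep − shallow).
Δρ/ρ₀ = −αΔT + βΔS = 1.175 × 10⁻³ + 2.304 × 10⁻⁴ = 1.4054 × 10⁻³, so Δρ ≈ 1.439 kg m⁻³.
N² = (g/ρ₀)·Δρ/Δz = g·(Δρ/ρ₀)/Δz = 9.8 × 1.4054 × 10⁻³ / 35 = 3.9351 × 10⁻⁴ s⁻².
N = √(3.9351 × 10⁻⁴) = 0.019837 rad s⁻¹ → T = 2π/N = 316.74 s = 5.2790 min ≈ 5.28 min.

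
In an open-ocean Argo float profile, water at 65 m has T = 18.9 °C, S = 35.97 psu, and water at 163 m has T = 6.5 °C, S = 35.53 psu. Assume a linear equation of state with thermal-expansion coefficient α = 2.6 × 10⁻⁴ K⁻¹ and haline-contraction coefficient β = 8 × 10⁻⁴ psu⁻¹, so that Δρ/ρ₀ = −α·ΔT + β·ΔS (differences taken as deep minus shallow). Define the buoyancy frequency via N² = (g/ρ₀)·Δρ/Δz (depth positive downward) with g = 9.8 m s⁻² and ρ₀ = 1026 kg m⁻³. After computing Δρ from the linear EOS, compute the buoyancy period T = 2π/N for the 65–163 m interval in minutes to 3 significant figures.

ΔT = -12.4 K, ΔS = -0.44 psu (deep − shallow).
Δρ/ρ₀ = −αΔT + βΔS = 3.224 × 10⁻³ − 3.52 × 10⁻⁴ = 2.872 × 10⁻³, so Δρ ≈ 2.947 kg m⁻³.
N² = (g/ρ₀)·Δρ/Δz = g·(Δρ/ρ₀)/Δz = 9.8 × 2.872 × 10⁻³ / 98 = 2.8720 × 10⁻⁴ s⁻².
N = √(2.8720 × 10⁻⁴) = 0.016947 rad s⁻¹ → T = 2π/N = 370.76 s = 6.1793 min ≈ 6.18 min.

6.18 min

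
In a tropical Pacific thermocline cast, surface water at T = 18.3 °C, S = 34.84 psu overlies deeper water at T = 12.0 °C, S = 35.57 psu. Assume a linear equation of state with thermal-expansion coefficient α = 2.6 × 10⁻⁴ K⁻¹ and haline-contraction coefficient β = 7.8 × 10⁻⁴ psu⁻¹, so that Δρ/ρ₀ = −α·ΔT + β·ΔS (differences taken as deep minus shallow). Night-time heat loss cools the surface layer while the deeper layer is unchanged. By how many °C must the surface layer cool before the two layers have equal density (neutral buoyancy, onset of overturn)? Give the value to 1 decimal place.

8.5 °C

Neutral buoyancy requires Δρ = 0, i.e. −α(T_deep − T_surf′) + β(S_deep − S_surf) = 0.
T_surf′ = T_deep − (β/α)·ΔS = 12.0 − (7.8 × 10⁻⁴/2.6 × 10⁻⁴)·(+0.73) = 9.810 °C.
Cooling required: 18.3 − (9.810) = 8.490 °C.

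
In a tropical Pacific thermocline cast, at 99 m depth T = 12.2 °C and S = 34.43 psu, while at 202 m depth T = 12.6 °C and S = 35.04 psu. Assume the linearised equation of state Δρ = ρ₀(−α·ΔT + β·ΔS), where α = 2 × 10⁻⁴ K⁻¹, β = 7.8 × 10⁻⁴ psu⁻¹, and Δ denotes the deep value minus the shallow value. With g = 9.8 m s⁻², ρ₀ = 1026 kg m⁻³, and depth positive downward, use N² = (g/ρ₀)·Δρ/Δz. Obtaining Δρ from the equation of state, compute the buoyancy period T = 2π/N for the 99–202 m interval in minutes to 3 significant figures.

ΔT = +0.4 K, ΔS = +0.61 psu (deep − shallow).
Δρ/ρ₀ = −αΔT + βΔS = -8.00 × 10⁻⁵ + 4.758 × 10⁻⁴ = 3.958 × 10⁻⁴, so Δρ ≈ 0.4061 kg m⁻³.
N² = (g/ρ₀)·Δρ/Δz = g·(Δρ/ρ₀)/Δz = 9.8 × 3.958 × 10⁻⁴ / 103 = 3.7659 × 10⁻⁵ s⁻².
N = √(3.7659 × 10⁻⁵) = 6.1367 × 10⁻³ rad s⁻¹ → T = 2π/N = 1.0239 × 10³ s = 17.065 min ≈ 17.1 min.

17.1 min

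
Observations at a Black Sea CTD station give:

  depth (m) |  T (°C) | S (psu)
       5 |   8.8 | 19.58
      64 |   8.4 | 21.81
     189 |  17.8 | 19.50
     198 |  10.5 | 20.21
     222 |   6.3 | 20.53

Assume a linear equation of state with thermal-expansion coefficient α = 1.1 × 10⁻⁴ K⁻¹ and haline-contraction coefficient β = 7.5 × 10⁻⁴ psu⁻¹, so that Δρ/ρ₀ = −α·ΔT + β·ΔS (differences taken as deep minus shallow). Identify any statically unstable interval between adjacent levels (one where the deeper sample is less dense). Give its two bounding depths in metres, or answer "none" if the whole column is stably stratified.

Evaluate Δρ/ρ₀ = −αΔT + βΔS across each adjacent pair:
  5–64 m: −αΔT+βΔS = −(1.1 × 10⁻⁴)(-0.4)+(7.5 × 10⁻⁴)(+2.23) = 1.7 × 10⁻³ → stable
  64–189 m: −αΔT+βΔS = −(1.1 × 10⁻⁴)(+9.4)+(7.5 × 10⁻⁴)(-2.31) = -2.8 × 10⁻³ → UNSTABLE
  189–198 m: −αΔT+βΔS = −(1.1 × 10⁻⁴)(-7.3)+(7.5 × 10⁻⁴)(+0.71) = 1.3 × 10⁻³ → stable
  198–222 m: −αΔT+βΔS = −(1.1 × 10⁻⁴)(-4.2)+(7.5 × 10⁻⁴)(+0.32) = 7.0 × 10⁻⁴ → stable
The 64–189 m interval has Δρ < 0: lighter water underlies denser water.

64–189 m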